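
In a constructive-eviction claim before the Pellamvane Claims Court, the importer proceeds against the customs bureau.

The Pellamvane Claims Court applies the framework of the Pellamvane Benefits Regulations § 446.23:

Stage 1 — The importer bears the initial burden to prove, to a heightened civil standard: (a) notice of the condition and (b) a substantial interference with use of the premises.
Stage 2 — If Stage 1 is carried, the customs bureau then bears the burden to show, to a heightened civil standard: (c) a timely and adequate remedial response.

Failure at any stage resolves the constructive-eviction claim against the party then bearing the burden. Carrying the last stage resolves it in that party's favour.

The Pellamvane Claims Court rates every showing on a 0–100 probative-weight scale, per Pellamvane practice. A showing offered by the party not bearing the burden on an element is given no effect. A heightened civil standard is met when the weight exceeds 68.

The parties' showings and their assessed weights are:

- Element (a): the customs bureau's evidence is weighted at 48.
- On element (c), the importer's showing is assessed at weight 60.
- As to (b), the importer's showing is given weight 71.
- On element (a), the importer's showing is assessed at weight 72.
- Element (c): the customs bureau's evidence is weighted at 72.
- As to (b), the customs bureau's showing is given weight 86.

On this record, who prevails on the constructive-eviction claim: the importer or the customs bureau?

Stage 1 — burden on importer; standard: a heightened civil standard (weight exceeds 68).
    (a): 72 (customs bureau's 48 disregarded) > 68 [met]
    (b): 71 (customs bureau's 86 disregarded) > 68 [met]
  Stage 1 is satisfied; the onus moves to the customs bureau.
Stage 2 — burden on customs bureau; standard: a heightened civil standard (weight exceeds 68).
    (c): 72 (importer's 60 disregarded) > 68 [met]
  The customs bureau carries the last stage.
With every stage satisfied, the customs bureau prevails.

customs bureau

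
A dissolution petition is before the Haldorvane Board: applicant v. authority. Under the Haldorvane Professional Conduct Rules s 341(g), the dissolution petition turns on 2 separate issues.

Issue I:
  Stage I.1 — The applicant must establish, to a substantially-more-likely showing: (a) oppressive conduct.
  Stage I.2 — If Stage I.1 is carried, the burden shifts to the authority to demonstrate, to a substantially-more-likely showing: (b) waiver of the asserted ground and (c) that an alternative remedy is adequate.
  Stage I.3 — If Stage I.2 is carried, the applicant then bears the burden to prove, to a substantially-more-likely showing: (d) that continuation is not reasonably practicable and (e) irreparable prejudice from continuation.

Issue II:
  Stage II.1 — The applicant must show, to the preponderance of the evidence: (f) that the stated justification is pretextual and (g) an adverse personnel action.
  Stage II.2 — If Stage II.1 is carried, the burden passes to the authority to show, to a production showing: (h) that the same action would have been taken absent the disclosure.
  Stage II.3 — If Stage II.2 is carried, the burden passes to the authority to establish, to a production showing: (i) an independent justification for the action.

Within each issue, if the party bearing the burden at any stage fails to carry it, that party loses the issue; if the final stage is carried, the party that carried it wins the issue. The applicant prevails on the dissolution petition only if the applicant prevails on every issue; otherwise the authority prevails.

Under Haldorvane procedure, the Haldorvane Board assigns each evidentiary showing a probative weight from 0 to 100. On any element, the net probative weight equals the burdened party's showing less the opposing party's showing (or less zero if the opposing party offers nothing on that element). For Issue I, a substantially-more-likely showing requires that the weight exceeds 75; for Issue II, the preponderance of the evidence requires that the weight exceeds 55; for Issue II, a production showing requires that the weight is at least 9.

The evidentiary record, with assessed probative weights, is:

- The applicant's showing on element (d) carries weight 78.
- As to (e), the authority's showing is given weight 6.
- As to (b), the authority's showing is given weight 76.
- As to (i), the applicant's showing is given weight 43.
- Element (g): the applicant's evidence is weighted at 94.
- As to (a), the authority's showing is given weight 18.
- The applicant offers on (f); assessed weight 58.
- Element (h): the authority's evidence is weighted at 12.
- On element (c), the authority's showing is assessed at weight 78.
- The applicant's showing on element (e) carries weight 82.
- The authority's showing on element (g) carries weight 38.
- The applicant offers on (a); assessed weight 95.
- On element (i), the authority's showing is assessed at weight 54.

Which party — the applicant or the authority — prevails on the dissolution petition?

— Issue I —
At Stage I.1 the applicant must meet a substantially-more-likely showing (weight exceeds 75): on (a) the weight is 95 less the opposing 18 gives net 77, which does exceed 75, so (a) meets the standard.
  The applicant carries Stage I.1; the authority now bears the burden.
At Stage I.2 the authority must meet a substantially-more-likely showing (weight exceeds 75): on (b) the weight is 76, > 75, so (b) meets the standard; on (c) the weight is 78, which does exceed 75, so (c) meets the standard.
  Stage I.2 carried; the burden shifts to the applicant.
At Stage I.3 the applicant must meet a substantially-more-likely showing (weight exceeds 75): on (d) the weight is 78, which does exceed 75, so (d) meets the standard; on (e) the weight is 82 less the opposing 6 gives net 76, > 75, so (e) meets the standard.
  Stage I.3 carried; the final stage is satisfied.
All stages carried — the applicant prevails on this issue.
— Issue II —
Stage II.1 (applicant, the preponderance of the evidence, weight exceeds 55): (f) 58 > 55 — meets; (g) net 94−38=56 > 55 — meets.
  Stage II.1 is satisfied; the onus moves to the authority.
Stage II.2 (authority, a production showing, weight is at least 9): (h) 12 ≥ 9 — meets.
  Stage II.2 carried; the burden remains with the authority.
Stage II.3 (authority, a production showing, weight is at least 9): (i) net 54−43=11 ≥ 9 — meets.
  All elements met at the final stage.
Every stage carried; the authority prevails on this issue.
Per-issue: Issue I → applicant; Issue II → authority. The applicant must prevail on every issue; overall, the authority prevails.

authority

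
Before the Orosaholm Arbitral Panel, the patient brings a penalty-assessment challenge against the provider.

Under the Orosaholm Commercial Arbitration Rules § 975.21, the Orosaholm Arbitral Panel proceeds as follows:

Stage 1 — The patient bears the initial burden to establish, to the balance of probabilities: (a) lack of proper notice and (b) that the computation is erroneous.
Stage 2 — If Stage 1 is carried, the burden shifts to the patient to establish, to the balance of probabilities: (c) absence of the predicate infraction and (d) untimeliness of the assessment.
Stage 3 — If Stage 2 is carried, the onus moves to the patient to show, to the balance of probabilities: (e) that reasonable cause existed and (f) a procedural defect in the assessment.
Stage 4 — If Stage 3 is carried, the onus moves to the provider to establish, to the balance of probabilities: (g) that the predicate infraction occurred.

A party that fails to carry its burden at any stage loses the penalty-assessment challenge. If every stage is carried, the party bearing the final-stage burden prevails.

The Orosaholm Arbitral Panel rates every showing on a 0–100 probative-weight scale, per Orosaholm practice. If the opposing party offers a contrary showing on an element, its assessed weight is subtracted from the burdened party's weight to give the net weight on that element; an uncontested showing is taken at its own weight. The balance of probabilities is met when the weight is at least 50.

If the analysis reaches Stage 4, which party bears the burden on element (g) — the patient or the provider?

provider

Stage 4's rule assigns the burden to the provider (to the balance of probabilities).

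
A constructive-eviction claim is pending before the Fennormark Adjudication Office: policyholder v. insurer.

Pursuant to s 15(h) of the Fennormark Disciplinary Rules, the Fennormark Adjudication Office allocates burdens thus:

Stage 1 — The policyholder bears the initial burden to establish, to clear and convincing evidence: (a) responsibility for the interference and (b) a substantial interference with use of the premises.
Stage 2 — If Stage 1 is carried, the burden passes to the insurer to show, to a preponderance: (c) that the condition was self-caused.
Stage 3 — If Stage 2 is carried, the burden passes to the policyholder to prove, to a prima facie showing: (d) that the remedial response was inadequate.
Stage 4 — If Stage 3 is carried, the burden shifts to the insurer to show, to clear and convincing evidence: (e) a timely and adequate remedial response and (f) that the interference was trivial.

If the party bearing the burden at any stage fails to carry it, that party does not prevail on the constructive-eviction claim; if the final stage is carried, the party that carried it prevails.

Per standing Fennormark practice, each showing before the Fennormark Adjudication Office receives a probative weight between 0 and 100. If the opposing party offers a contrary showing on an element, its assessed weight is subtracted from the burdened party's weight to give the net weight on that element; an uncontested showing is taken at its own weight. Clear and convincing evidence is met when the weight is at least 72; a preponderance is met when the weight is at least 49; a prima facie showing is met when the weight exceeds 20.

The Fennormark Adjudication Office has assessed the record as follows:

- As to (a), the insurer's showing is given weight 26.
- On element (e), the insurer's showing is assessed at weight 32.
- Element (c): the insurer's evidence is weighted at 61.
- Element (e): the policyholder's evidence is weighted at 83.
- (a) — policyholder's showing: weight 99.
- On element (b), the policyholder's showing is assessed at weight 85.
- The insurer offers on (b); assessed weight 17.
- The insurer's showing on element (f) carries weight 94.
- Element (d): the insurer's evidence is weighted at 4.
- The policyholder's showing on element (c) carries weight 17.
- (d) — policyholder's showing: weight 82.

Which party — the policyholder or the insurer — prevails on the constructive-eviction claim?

insurer

At Stage 1 the policyholder must meet clear and convincing evidence (weight is at least 72): on (a) the weight is 99 less the opposing 26 gives net 73, which does reach 72, so (a) meets the standard; on (b) the weight is 85 less the opposing 17 gives net 68, < 72, so (b) does not meet the standard.
  The policyholder does not carry Stage 1.
The insurer prevails.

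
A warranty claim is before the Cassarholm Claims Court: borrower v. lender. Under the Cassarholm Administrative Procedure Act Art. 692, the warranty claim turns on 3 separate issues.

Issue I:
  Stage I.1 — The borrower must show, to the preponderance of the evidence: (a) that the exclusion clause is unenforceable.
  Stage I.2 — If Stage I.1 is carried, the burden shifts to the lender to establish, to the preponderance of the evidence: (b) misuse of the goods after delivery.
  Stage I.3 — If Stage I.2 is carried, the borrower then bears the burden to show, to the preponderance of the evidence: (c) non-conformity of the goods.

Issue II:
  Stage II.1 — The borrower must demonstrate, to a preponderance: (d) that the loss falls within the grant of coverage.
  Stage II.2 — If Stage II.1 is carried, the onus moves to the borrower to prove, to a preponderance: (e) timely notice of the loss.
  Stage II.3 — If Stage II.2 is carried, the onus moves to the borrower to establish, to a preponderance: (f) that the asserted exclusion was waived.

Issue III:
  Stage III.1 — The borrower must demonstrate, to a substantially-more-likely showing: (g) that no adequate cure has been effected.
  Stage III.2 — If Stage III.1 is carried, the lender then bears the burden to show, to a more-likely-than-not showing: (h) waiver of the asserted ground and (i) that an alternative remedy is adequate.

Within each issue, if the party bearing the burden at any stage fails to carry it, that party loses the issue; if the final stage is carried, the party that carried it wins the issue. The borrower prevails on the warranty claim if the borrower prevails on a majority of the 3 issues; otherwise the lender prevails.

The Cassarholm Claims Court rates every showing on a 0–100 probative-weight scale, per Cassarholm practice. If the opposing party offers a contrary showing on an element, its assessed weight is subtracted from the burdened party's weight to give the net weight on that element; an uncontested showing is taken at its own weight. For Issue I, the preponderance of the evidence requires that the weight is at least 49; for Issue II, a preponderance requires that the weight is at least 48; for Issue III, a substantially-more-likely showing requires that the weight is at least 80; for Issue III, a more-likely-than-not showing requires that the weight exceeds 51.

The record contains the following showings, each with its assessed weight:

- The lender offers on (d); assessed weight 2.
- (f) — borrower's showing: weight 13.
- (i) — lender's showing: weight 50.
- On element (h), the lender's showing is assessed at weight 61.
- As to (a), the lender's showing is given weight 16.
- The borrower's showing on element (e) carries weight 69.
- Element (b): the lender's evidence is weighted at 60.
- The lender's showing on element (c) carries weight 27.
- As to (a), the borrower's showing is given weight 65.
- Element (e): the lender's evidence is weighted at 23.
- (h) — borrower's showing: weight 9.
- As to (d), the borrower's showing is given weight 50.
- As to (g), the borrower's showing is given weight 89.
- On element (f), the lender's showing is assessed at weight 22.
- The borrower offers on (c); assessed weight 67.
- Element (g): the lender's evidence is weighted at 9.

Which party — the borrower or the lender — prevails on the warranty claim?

lender

— Issue I —
Stage I.1 (borrower, the preponderance of the evidence, weight is at least 49): (a) net 65−16=49 ≥ 49 — meets.
  The borrower carries Stage I.1; the lender now bears the burden.
Stage I.2 (lender, the preponderance of the evidence, weight is at least 49): (b) 60 ≥ 49 — meets.
  Stage I.2 is satisfied; the onus moves to the borrower.
Stage I.3 (borrower, the preponderance of the evidence, weight is at least 49): (c) net 67−27=40 < 49 — fails.
  The borrower does not carry Stage I.3.
So the lender prevails on this issue.
— Issue II —
Stage II.1 — burden on borrower; standard: a preponderance (weight is at least 48).
    (d): 50 − 2 = 48 ≥ 48 [met]
  All elements met. The borrower retains the burden for Stage II.2.
Stage II.2 — burden on borrower; standard: a preponderance (weight is at least 48).
    (e): 69 − 23 = 46 < 48 [not met]
  Not every element is met, so the borrower fails to carry Stage II.2.
So the lender prevails on this issue.
— Issue III —
Stage III.1 (borrower, a substantially-more-likely showing, weight is at least 80): (g) net 89−9=80 ≥ 80 — meets.
  The borrower carries Stage III.1; the lender now bears the burden.
Stage III.2 (lender, a more-likely-than-not showing, weight exceeds 51): (h) net 61−9=52 > 51 — meets; (i) 50 ≤ 51 — fails.
  Not every element is met, so the lender fails to carry Stage III.2.
The analysis ends at Stage III.2; the borrower prevails on this issue.
Per-issue: Issue I → lender; Issue II → lender; Issue III → borrower. The borrower must prevail on a majority of issues; overall, the lender prevails.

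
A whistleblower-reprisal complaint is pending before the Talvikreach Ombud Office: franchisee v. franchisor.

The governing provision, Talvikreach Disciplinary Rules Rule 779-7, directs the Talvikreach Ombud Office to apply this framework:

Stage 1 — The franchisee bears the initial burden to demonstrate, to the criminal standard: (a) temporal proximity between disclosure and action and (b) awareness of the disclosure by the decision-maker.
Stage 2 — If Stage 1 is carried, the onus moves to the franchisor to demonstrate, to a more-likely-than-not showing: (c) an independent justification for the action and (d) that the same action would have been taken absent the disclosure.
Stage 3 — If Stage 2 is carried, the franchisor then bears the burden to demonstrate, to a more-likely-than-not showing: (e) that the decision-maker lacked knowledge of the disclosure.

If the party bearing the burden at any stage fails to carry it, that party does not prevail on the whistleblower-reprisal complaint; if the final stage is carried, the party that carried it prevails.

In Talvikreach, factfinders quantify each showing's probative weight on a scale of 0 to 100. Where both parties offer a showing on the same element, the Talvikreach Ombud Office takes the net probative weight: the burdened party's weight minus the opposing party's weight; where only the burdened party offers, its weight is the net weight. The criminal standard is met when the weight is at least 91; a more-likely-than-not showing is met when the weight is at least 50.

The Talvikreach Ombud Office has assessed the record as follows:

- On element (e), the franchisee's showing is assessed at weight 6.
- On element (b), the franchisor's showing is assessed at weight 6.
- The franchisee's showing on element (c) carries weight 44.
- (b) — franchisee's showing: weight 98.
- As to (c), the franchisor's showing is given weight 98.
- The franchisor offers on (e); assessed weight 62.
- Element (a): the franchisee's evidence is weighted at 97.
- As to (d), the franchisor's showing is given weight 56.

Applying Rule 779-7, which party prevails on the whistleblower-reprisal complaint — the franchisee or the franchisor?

franchisor

At Stage 1 the franchisee must meet the criminal standard (weight is at least 91): on (a) the weight is 97, ≥ 91, so (a) meets the standard; on (b) the weight is 98 less the opposing 6 gives net 92, ≥ 91, so (b) meets the standard.
  Stage 1 is satisfied; the onus moves to the franchisor.
At Stage 2 the franchisor must meet a more-likely-than-not showing (weight is at least 50): on (c) the weight is 98 less the opposing 44 gives net 54, ≥ 50, so (c) meets the standard; on (d) the weight is 56, ≥ 50, so (d) meets the standard.
  Stage 2 carried; the burden remains with the franchisor.
At Stage 3 the franchisor must meet a more-likely-than-not showing (weight is at least 50): on (e) the weight is 62 less the opposing 6 gives net 56, ≥ 50, so (e) meets the standard.
  The franchisor carries the last stage.
All stages carried — the franchisor prevails.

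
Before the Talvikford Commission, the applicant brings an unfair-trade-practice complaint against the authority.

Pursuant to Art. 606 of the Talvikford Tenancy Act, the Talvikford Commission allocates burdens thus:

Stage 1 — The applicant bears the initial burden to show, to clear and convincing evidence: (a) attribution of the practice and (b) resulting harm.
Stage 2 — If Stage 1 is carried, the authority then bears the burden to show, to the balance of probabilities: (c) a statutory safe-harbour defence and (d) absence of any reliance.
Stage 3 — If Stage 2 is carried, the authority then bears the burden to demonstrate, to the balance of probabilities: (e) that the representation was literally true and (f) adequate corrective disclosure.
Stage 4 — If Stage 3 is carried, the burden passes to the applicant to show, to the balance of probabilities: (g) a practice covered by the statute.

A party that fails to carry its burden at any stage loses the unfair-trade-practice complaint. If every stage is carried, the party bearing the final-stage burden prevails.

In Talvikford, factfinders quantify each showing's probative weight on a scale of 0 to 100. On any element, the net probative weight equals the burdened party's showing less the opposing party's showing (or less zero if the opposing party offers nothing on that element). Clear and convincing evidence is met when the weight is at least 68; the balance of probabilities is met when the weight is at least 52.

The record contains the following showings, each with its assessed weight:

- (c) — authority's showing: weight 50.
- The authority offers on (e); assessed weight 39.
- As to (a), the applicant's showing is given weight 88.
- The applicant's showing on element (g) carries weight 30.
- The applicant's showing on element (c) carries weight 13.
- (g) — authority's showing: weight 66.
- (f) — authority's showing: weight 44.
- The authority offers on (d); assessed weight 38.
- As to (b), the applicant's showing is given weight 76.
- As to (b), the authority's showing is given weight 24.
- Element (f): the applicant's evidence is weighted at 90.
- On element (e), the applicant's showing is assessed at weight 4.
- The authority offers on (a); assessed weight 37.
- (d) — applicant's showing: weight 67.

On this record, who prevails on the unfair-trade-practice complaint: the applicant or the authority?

At Stage 1 the applicant must meet clear and convincing evidence (weight is at least 68): on (a) the weight is 88 less the opposing 37 gives net 51, < 68, so (a) does not meet the standard; on (b) the weight is 76 less the opposing 24 gives net 52, < 68, so (b) does not meet the standard.
  The applicant does not carry Stage 1.
The authority prevails.

authority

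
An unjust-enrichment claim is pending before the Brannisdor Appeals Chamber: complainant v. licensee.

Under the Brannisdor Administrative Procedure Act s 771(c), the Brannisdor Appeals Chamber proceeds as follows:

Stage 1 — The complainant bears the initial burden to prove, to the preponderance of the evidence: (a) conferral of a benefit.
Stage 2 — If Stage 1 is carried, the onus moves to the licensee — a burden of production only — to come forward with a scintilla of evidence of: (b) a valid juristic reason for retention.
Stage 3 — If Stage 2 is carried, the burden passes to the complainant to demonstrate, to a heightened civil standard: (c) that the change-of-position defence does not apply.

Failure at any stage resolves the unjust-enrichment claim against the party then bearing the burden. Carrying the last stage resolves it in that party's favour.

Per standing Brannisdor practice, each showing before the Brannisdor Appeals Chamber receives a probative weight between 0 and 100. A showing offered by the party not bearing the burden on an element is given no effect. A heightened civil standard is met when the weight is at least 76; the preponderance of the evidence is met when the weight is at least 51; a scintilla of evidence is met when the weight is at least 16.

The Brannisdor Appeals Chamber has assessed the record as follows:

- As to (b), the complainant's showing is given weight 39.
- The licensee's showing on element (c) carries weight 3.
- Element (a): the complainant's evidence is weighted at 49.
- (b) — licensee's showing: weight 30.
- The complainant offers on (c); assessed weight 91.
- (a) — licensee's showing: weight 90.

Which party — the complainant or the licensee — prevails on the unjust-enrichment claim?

Stage 1 — burden on complainant; standard: the preponderance of the evidence (weight is at least 51).
    (a): 49 (licensee's 90 disregarded) < 51 [not met]
  Stage 1 not carried; the complainant fails its burden.
So the licensee prevails.

licensee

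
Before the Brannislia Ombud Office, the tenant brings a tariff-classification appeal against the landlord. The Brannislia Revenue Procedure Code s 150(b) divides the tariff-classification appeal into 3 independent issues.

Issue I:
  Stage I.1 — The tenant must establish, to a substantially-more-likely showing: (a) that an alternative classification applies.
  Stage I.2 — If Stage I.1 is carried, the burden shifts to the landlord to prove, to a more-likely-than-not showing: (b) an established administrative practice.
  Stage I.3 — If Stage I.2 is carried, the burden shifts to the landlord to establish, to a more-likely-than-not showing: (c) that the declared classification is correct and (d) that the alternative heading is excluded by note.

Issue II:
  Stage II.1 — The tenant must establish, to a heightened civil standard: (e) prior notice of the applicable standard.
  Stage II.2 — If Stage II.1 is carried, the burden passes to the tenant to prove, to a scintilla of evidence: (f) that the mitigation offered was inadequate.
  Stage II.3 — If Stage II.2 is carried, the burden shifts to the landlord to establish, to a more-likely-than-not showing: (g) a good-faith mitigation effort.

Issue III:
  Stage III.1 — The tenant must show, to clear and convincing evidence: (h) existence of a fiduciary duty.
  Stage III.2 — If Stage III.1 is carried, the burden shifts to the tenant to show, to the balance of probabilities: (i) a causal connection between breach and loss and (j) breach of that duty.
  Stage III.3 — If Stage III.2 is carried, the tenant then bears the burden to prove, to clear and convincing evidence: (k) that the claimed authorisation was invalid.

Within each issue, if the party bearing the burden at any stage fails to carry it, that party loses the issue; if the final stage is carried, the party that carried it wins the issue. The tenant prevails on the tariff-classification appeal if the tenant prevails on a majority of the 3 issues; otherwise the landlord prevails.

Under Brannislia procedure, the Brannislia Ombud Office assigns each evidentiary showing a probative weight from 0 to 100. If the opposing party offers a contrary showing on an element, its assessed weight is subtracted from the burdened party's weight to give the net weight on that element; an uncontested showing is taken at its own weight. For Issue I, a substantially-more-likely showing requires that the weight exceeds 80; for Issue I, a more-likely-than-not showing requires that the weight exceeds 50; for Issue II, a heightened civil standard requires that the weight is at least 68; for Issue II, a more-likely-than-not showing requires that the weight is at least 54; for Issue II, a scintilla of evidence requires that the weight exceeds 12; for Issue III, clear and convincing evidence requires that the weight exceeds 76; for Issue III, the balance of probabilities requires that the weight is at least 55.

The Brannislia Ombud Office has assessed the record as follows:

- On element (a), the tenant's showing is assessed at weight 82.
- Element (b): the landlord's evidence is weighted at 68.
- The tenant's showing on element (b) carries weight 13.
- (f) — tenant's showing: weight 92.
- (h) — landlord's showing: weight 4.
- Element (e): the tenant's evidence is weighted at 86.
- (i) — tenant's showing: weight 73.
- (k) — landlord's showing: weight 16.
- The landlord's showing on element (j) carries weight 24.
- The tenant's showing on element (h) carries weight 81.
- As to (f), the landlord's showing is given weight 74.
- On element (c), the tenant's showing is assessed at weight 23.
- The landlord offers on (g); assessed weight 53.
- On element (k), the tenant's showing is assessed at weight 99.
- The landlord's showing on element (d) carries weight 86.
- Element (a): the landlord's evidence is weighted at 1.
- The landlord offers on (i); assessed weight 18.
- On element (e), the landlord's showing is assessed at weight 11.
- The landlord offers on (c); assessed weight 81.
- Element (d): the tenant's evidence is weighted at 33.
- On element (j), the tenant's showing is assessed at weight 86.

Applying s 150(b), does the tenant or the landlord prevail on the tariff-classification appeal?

— Issue I —
Stage I.1 (tenant, a substantially-more-likely showing, weight exceeds 80): (a) net 82−1=81 > 80 — meets.
  Stage I.1 carried; the burden shifts to the landlord.
Stage I.2 (landlord, a more-likely-than-not showing, weight exceeds 50): (b) net 68−13=55 > 50 — meets.
  All elements met. The landlord retains the burden for Stage I.3.
Stage I.3 (landlord, a more-likely-than-not showing, weight exceeds 50): (c) net 81−23=58 > 50 — meets; (d) net 86−33=53 > 50 — meets.
  All elements met at the final stage.
With every stage satisfied, the landlord prevails on this issue.
— Issue II —
Stage II.1 — burden on tenant; standard: a heightened civil standard (weight is at least 68).
    (e): 86 − 11 = 75 ≥ 68 [met]
  All elements met. The tenant retains the burden for Stage II.2.
Stage II.2 — burden on tenant; standard: a scintilla of evidence (weight exceeds 12).
    (f): 92 − 74 = 18 > 12 [met]
  Stage II.2 carried; the burden shifts to the landlord.
Stage II.3 — burden on landlord; standard: a more-likely-than-not showing (weight is at least 54).
    (g): 53 < 54 [not met]
  Not every element is met, so the landlord fails to carry Stage II.3.
The tenant prevails on this issue.
— Issue III —
At Stage III.1 the tenant must meet clear and convincing evidence (weight exceeds 76): on (h) the weight is 81 less the opposing 4 gives net 77, > 76, so (h) meets the standard.
  All elements met. The tenant retains the burden for Stage III.2.
At Stage III.2 the tenant must meet the balance of probabilities (weight is at least 55): on (i) the weight is 73 less the opposing 18 gives net 55, ≥ 55, so (i) meets the standard; on (j) the weight is 86 less the opposing 24 gives net 62, ≥ 55, so (j) meets the standard.
  All elements met. The tenant retains the burden for Stage III.3.
At Stage III.3 the tenant must meet clear and convincing evidence (weight exceeds 76): on (k) the weight is 99 less the opposing 16 gives net 83, which does exceed 76, so (k) meets the standard.
  All elements met at the final stage.
All stages carried — the tenant prevails on this issue.
Per-issue: Issue I → landlord; Issue II → tenant; Issue III → tenant. The tenant must prevail on a majority of issues; overall, the tenant prevails.

tenant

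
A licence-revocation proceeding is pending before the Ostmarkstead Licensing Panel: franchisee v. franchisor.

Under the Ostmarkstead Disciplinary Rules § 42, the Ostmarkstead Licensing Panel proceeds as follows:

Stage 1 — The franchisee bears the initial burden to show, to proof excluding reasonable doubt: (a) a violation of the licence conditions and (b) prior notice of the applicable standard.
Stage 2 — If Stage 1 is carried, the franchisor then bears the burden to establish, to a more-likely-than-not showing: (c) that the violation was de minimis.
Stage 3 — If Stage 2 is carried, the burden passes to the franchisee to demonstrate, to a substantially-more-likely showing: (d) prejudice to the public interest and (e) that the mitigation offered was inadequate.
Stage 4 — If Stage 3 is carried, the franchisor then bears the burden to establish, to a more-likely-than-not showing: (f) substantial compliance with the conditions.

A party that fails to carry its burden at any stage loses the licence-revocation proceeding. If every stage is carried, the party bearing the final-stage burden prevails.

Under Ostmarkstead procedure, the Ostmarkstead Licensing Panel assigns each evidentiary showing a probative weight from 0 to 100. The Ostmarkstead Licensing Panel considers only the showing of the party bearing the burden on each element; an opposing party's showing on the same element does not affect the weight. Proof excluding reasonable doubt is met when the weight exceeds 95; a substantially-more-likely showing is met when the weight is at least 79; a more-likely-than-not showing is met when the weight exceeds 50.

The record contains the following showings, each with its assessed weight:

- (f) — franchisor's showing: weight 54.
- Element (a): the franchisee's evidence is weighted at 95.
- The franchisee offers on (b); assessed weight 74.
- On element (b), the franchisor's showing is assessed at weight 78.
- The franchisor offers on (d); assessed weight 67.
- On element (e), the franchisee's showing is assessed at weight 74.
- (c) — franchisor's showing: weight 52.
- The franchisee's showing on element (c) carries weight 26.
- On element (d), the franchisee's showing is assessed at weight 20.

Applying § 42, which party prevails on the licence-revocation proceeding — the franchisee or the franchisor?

franchisor

Stage 1 (franchisee, proof excluding reasonable doubt, weight exceeds 95): (a) 95 ≤ 95 — fails; (b) 74 (franchisor's 78 disregarded) ≤ 95 — fails.
  The franchisee does not carry Stage 1.
So the franchisor prevails.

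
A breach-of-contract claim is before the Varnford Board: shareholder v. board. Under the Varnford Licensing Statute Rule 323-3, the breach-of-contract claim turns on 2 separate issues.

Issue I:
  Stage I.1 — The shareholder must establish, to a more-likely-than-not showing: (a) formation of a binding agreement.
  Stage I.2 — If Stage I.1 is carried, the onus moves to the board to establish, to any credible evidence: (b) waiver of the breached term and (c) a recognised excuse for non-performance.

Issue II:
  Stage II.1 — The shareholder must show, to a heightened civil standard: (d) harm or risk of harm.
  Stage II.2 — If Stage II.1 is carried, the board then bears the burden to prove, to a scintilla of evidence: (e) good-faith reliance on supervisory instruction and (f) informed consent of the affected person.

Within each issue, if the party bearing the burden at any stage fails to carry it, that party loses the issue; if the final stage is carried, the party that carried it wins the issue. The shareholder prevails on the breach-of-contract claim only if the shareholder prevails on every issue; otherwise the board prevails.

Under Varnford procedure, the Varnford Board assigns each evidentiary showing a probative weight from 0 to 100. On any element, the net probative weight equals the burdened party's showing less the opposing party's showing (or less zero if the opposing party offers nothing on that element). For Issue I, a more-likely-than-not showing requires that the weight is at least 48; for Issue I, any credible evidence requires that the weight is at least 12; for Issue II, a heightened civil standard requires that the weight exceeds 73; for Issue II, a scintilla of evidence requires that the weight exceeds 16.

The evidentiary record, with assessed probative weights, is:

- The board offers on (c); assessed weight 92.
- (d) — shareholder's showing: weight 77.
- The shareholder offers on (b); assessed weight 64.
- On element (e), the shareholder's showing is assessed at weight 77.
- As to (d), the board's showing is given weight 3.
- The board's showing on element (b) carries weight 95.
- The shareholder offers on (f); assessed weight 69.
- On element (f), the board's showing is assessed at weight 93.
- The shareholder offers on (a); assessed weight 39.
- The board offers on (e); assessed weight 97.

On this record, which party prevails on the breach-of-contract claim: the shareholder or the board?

— Issue I —
Stage I.1 (shareholder, a more-likely-than-not showing, weight is at least 48): (a) 39 < 48 — fails.
  Stage I.1 not carried; the shareholder fails its burden.
So the board prevails on this issue.
— Issue II —
Stage II.1 (shareholder, a heightened civil standard, weight exceeds 73): (d) net 77−3=74 > 73 — meets.
  Stage II.1 carried; the burden shifts to the board.
Stage II.2 (board, a scintilla of evidence, weight exceeds 16): (e) net 97−77=20 > 16 — meets; (f) net 93−69=24 > 16 — meets.
  Stage II.2 carried; the final stage is satisfied.
Every stage carried; the board prevails on this issue.
Per-issue: Issue I → board; Issue II → board. The shareholder must prevail on every issue; overall, the board prevails.

board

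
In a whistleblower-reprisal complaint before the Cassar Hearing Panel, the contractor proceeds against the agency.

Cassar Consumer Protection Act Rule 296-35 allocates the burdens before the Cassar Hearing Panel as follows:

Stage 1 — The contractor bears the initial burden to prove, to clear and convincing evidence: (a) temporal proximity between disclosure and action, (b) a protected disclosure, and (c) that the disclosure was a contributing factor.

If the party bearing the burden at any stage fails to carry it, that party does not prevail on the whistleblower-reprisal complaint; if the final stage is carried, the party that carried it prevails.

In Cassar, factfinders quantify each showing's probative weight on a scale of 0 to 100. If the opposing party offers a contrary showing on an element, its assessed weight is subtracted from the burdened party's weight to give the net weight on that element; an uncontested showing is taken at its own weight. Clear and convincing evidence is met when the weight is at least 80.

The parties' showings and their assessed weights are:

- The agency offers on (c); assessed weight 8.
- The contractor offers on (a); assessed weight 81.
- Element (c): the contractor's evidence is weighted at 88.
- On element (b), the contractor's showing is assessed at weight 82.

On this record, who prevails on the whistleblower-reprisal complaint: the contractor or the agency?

At Stage 1 the contractor must meet clear and convincing evidence (weight is at least 80): on (a) the weight is 81, ≥ 80, so (a) meets the standard; on (b) the weight is 82, ≥ 80, so (b) meets the standard; on (c) the weight is 88 less the opposing 8 gives net 80, which does reach 80, so (c) meets the standard.
  Stage 1 carried; the final stage is satisfied.
All stages carried — the contractor prevails.

contractor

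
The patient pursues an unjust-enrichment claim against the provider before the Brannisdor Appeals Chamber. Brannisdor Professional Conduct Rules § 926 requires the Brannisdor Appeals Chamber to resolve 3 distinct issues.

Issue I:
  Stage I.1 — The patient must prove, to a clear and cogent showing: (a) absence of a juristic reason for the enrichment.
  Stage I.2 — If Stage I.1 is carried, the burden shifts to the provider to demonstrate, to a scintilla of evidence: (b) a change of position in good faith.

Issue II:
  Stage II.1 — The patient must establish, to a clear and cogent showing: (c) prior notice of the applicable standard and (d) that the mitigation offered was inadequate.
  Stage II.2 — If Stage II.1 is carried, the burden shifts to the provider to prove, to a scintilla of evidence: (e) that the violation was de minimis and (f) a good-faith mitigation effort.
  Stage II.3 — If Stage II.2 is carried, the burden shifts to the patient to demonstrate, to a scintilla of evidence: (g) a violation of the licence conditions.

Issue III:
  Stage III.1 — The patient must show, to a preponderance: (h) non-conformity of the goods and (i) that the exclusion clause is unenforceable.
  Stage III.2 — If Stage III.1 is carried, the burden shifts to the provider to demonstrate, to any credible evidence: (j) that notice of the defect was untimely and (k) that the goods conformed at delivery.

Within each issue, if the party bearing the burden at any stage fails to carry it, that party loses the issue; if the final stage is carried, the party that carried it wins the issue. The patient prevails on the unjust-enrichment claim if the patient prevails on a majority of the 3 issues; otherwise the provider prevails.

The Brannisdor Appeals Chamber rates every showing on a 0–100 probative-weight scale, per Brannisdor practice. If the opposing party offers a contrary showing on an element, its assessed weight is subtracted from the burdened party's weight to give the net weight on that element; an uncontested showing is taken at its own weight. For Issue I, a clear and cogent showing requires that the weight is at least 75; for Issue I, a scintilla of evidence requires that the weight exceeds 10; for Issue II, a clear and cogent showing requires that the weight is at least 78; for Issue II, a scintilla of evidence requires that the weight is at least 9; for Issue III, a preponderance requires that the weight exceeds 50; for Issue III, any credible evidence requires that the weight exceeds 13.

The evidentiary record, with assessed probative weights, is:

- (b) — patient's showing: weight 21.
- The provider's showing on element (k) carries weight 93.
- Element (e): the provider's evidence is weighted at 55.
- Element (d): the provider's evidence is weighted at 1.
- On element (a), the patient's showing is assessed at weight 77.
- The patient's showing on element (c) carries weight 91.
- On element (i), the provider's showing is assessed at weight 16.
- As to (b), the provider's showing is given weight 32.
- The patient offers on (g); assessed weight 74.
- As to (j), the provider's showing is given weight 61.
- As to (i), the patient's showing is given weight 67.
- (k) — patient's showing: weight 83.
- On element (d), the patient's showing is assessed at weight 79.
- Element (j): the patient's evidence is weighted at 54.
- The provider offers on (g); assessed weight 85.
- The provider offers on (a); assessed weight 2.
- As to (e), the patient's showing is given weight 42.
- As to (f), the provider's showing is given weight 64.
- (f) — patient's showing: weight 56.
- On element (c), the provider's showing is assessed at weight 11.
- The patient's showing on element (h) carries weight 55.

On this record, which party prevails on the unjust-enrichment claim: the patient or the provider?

patient

— Issue I —
Stage I.1 — burden on patient; standard: a clear and cogent showing (weight is at least 75).
    (a): 77 − 2 = 75 ≥ 75 [met]
  All elements met. The burden passes to the provider.
Stage I.2 — burden on provider; standard: a scintilla of evidence (weight exceeds 10).
    (b): 32 − 21 = 11 > 10 [met]
  Stage I.2 carried; the final stage is satisfied.
All stages carried — the provider prevails on this issue.
— Issue II —
Stage II.1 (patient, a clear and cogent showing, weight is at least 78): (c) net 91−11=80 ≥ 78 — meets; (d) net 79−1=78 ≥ 78 — meets.
  Stage II.1 carried; the burden shifts to the provider.
Stage II.2 (provider, a scintilla of evidence, weight is at least 9): (e) net 55−42=13 ≥ 9 — meets; (f) net 64−56=8 < 9 — fails.
  Not every element is met, so the provider fails to carry Stage II.2.
So the patient prevails on this issue.
— Issue III —
Stage III.1 — burden on patient; standard: a preponderance (weight exceeds 50).
    (h): 55 > 50 [met]
    (i): 67 − 16 = 51 > 50 [met]
  Stage III.1 is satisfied; the onus moves to the provider.
Stage III.2 — burden on provider; standard: any credible evidence (weight exceeds 13).
    (j): 61 − 54 = 7 ≤ 13 [not met]
    (k): 93 − 83 = 10 ≤ 13 [not met]
  Stage III.2 not carried; the provider fails its burden.
So the patient prevails on this issue.
Per-issue: Issue I → provider; Issue II → patient; Issue III → patient. The patient must prevail on a majority of issues; overall, the patient prevails.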